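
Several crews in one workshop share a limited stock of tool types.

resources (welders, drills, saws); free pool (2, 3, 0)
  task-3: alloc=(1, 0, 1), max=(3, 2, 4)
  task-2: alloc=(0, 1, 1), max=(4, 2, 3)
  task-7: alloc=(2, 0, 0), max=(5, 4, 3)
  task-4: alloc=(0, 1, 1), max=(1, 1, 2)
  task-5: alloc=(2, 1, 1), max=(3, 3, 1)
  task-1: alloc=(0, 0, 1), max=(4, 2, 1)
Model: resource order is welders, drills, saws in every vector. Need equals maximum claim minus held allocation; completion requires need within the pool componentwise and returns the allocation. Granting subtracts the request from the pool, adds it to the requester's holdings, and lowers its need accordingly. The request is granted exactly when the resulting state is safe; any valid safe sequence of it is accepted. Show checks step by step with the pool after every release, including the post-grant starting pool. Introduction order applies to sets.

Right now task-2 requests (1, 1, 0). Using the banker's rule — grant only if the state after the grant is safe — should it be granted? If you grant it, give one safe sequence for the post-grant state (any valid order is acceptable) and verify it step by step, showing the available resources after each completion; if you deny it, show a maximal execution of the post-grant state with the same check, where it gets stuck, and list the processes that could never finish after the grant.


GRANT — the state after the grant stays safe, e.g. via task-5, task-4, task-2, task-7, task-1, task-3.
Key observation: granting shrinks the pool to (1, 2, 0), yet task-5 still fits and the chain goes through.
Step-by-step check of the post-grant state:
  pool = (1, 2, 0)
  run task-5 (needs (1, 2, 0), free (1, 2, 0)); after release of (2, 1, 1) the pool is (3, 3, 1)
  run task-4 (needs (1, 0, 1), free (3, 3, 1)); after release of (0, 1, 1) the pool is (3, 4, 2)
  run task-2 (needs (3, 0, 2), free (3, 4, 2)); after release of (1, 2, 1) the pool is (4, 6, 3)
  run task-7 (needs (3, 4, 3), free (4, 6, 3)); after release of (2, 0, 0) the pool is (6, 6, 3)
  run task-1 (needs (4, 2, 0), free (6, 6, 3)); after release of (0, 0, 1) the pool is (6, 6, 4)
  run task-3 (needs (2, 2, 3), free (6, 6, 4)); after release of (1, 0, 1) the pool is (7, 6, 5)


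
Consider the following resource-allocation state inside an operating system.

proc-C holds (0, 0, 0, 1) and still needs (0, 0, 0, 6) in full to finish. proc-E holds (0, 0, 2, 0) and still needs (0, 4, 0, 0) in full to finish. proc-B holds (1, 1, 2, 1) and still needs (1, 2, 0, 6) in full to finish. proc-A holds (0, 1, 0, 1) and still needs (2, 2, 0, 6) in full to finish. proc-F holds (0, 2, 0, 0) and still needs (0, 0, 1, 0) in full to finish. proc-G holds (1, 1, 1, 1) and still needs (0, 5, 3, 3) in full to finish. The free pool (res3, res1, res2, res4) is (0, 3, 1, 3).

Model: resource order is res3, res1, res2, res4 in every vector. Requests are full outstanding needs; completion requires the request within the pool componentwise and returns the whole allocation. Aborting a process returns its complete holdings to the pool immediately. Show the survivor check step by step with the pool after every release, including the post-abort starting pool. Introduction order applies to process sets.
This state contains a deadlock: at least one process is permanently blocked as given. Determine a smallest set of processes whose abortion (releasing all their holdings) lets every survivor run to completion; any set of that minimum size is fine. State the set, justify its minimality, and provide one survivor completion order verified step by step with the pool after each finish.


Minimum abort set: proc-B and proc-A.
Key observation: proc-C could never have finished before the abort; with (1, 2, 2, 2) returned by proc-B and proc-A, it fits at step 4.
Minimality, checking each single-abort alternative: proc-C alone leaves proc-B blocked (short on res4); proc-E alone leaves proc-C blocked (short on res4); proc-B alone leaves proc-C blocked (short on res4); proc-A alone leaves proc-C blocked (short on res4); proc-F alone leaves proc-C blocked (short on res4); proc-G alone leaves proc-C blocked (short on res4).
The survivors complete as proc-E, proc-F, proc-G, proc-C. Walking it through (starting from the post-abort pool):
  pool = (1, 5, 3, 5)
  proc-E needs (0, 4, 0, 0) <= (1, 5, 3, 5) -> finishes; pool += (0, 0, 2, 0) = (1, 5, 5, 5)
  proc-F needs (0, 0, 1, 0) <= (1, 5, 5, 5) -> finishes; pool += (0, 2, 0, 0) = (1, 7, 5, 5)
  proc-G needs (0, 5, 3, 3) <= (1, 7, 5, 5) -> finishes; pool += (1, 1, 1, 1) = (2, 8, 6, 6)
  proc-C needs (0, 0, 0, 6) <= (2, 8, 6, 6) -> finishes; pool += (0, 0, 0, 1) = (2, 8, 6, 7)


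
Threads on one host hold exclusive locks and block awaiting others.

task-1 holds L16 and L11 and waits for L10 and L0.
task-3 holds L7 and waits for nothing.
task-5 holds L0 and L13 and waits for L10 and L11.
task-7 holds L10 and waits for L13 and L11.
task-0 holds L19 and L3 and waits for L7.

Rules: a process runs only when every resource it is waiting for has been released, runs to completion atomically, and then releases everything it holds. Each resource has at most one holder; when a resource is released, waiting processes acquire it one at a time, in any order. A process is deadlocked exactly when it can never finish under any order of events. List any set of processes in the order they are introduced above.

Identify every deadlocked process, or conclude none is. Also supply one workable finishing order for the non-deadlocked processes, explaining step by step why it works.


Deadlocked set: task-1, task-5 and task-7.
Key observation: the loop task-1 -> task-5 -> task-1 blocks itself forever; task-7 is caught in further circular waits.
A valid finishing order for the others: task-3, task-0.
Step-by-step check:
  run task-3 (it waits on nothing); releases L7
  run task-0 (all its waits — L7 — are resolved); releases L19 and L3


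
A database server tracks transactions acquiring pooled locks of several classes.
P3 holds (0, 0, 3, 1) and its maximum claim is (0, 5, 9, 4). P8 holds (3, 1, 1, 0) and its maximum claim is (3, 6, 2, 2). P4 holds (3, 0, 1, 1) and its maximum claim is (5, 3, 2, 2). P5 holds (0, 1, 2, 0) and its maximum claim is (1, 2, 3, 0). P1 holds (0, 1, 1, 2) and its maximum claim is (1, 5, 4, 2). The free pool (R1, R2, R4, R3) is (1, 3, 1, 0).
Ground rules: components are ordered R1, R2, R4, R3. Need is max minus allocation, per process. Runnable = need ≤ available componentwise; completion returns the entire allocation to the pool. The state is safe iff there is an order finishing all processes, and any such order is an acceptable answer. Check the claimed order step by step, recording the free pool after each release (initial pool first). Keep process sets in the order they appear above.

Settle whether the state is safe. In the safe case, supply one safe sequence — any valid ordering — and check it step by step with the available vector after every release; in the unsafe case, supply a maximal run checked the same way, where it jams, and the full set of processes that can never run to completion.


SAFE, for example via the order P5, P1, P8, P4, P3.
Key observation: P5 is the earliest step where a requested resource binds exactly: need (1, 1, 1, 0), pool (1, 3, 1, 0) at its turn.
Step-by-step check:
  pool = (1, 3, 1, 0)
  run P5 (needs (1, 1, 1, 0), free (1, 3, 1, 0)); after release of (0, 1, 2, 0) the pool is (1, 4, 3, 0)
  run P1 (needs (1, 4, 3, 0), free (1, 4, 3, 0)); after release of (0, 1, 1, 2) the pool is (1, 5, 4, 2)
  run P8 (needs (0, 5, 1, 2), free (1, 5, 4, 2)); after release of (3, 1, 1, 0) the pool is (4, 6, 5, 2)
  run P4 (needs (2, 3, 1, 1), free (4, 6, 5, 2)); after release of (3, 0, 1, 1) the pool is (7, 6, 6, 3)
  run P3 (needs (0, 5, 6, 3), free (7, 6, 6, 3)); after release of (0, 0, 3, 1) the pool is (7, 6, 9, 4)


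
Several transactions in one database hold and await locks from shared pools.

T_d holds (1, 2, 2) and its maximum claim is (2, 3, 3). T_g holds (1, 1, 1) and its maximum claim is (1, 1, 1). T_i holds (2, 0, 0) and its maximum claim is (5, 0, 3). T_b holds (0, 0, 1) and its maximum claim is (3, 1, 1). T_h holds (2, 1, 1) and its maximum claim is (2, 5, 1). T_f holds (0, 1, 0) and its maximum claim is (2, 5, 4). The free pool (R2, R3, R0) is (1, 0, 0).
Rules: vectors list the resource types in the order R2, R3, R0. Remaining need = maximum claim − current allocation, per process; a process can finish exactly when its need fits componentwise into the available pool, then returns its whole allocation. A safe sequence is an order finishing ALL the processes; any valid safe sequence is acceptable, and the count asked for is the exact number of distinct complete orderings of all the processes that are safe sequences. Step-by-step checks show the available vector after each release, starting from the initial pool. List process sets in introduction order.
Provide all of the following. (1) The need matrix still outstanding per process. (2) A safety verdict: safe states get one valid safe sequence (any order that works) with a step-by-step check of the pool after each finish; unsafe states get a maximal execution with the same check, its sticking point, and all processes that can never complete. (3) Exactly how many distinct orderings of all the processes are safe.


(1) Outstanding need per process (order R2, R3, R0):
  T_d: (1, 1, 1)
  T_g: (0, 0, 0)
  T_i: (3, 0, 3)
  T_b: (3, 1, 0)
  T_h: (0, 4, 0)
  T_f: (2, 4, 4)
(2) UNSAFE.
Key observation: the pool after T_g, T_d, T_i, T_b is (5, 3, 4); every surviving request exceeds it in R3, so progress ends there.
Going as far as possible: T_g, T_d, T_i, T_b; after that, nothing fits. Walking it through:
  pool = (1, 0, 0)
  T_g needs (0, 0, 0) <= (1, 0, 0) -> finishes; pool += (1, 1, 1) = (2, 1, 1)
  T_d needs (1, 1, 1) <= (2, 1, 1) -> finishes; pool += (1, 2, 2) = (3, 3, 3)
  T_i needs (3, 0, 3) <= (3, 3, 3) -> finishes; pool += (2, 0, 0) = (5, 3, 3)
  T_b needs (3, 1, 0) <= (5, 3, 3) -> finishes; pool += (0, 0, 1) = (5, 3, 4)
  T_h still needs (0, 4, 0) but only (5, 3, 4) is free — short on R3
  T_f still needs (2, 4, 4) but only (5, 3, 4) is free — short on R3
Permanently blocked: T_h and T_f.
(3) The exact count: 0 of the possible complete orderings are safe sequences.


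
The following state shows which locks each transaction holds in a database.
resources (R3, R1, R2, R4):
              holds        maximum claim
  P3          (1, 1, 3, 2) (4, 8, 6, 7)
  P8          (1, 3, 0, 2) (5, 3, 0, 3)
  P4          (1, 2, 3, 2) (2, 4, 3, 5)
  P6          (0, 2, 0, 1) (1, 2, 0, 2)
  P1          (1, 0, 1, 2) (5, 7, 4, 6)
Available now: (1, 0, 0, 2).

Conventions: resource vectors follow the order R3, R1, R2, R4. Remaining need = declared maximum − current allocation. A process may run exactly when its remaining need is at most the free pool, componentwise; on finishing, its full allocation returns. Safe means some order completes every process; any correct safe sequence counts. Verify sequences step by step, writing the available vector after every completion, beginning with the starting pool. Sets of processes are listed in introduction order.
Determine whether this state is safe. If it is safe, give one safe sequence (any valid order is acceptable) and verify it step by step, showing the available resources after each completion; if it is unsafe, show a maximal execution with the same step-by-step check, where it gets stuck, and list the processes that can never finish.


The state is UNSAFE.
Key observation: R3 is the bottleneck — with P6, P4 done the pool holds (2, 4, 3, 5), short of every remaining need.
Going as far as possible: P6, P4; after that, nothing fits. Step-by-step check:
  pool = (1, 0, 0, 2)
  P6 needs (1, 0, 0, 1) <= (1, 0, 0, 2) -> finishes; pool += (0, 2, 0, 1) = (1, 2, 0, 3)
  P4 needs (1, 2, 0, 3) <= (1, 2, 0, 3) -> finishes; pool += (1, 2, 3, 2) = (2, 4, 3, 5)
  P3 cannot run: need (3, 7, 3, 5) vs free (2, 4, 3, 5) (insufficient R3 and R1)
  P8 cannot run: need (4, 0, 0, 1) vs free (2, 4, 3, 5) (insufficient R3)
  P1 cannot run: need (4, 7, 3, 4) vs free (2, 4, 3, 5) (insufficient R3 and R1)
Permanently blocked: P3, P8 and P1.


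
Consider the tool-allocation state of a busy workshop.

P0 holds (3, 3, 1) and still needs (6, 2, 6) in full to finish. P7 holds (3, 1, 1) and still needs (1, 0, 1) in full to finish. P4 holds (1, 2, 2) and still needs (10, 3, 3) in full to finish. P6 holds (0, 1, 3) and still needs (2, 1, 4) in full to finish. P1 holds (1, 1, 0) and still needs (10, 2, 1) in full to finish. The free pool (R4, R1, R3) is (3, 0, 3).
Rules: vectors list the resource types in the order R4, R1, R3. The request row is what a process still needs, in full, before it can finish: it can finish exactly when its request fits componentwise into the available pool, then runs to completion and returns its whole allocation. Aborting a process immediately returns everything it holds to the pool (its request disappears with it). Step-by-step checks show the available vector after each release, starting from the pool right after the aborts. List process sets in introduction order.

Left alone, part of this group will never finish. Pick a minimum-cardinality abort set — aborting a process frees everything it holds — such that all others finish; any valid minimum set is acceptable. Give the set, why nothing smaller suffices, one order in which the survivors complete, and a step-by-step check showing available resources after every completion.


Abort P4.
Key observation: P1 had no path to completion before; after the abort of P4 ((1, 2, 2) returned), step 4 is where it fits.
Minimality: the empty abort set fails — the state is deadlocked as it stands.
The survivors complete as P7, P0, P6, P1. Check, step by step (starting from the post-abort pool):
  pool = (4, 2, 5)
  P7: need (1, 0, 1) fits (4, 2, 5); releases (3, 1, 1), pool now (7, 3, 6)
  P0: need (6, 2, 6) fits (7, 3, 6); releases (3, 3, 1), pool now (10, 6, 7)
  P6: need (2, 1, 4) fits (10, 6, 7); releases (0, 1, 3), pool now (10, 7, 10)
  P1: need (10, 2, 1) fits (10, 7, 10); releases (1, 1, 0), pool now (11, 8, 10)


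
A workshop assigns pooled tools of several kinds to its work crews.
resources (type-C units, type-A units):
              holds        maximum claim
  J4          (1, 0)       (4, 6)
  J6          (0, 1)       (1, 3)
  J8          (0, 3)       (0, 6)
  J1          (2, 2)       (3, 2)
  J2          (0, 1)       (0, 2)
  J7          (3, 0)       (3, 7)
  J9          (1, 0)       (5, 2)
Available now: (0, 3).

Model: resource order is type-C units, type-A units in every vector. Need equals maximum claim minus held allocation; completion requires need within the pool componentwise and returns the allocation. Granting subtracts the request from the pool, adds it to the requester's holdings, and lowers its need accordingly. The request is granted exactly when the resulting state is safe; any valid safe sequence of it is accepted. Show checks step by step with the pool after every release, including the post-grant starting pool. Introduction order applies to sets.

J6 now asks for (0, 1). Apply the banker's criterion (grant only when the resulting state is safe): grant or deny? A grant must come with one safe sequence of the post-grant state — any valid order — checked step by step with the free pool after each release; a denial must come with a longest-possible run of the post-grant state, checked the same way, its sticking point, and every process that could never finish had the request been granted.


DENY. Granting would leave the state unsafe.
Key observation: after J2, J8 the pool peaks at (0, 6), and each blocked process is short somewhere: J4 on type-C units; J6 on type-C units; J1 on type-C units; J7 on type-A units; J9 on type-C units.
Pretend the grant happened; the run J2, J8 goes as far as possible. Step-by-step check:
  pool = (0, 2)
  J2 needs (0, 1) <= (0, 2) -> finishes; pool += (0, 1) = (0, 3)
  J8 needs (0, 3) <= (0, 3) -> finishes; pool += (0, 3) = (0, 6)
  blocked: J4 wants (3, 6), pool (0, 6) — not enough type-C units
  blocked: J6 wants (1, 1), pool (0, 6) — not enough type-C units
  blocked: J1 wants (1, 0), pool (0, 6) — not enough type-C units
  blocked: J7 wants (0, 7), pool (0, 6) — not enough type-A units
  blocked: J9 wants (4, 2), pool (0, 6) — not enough type-C units
Processes that could never finish after the grant: J4, J6, J1, J7 and J9.


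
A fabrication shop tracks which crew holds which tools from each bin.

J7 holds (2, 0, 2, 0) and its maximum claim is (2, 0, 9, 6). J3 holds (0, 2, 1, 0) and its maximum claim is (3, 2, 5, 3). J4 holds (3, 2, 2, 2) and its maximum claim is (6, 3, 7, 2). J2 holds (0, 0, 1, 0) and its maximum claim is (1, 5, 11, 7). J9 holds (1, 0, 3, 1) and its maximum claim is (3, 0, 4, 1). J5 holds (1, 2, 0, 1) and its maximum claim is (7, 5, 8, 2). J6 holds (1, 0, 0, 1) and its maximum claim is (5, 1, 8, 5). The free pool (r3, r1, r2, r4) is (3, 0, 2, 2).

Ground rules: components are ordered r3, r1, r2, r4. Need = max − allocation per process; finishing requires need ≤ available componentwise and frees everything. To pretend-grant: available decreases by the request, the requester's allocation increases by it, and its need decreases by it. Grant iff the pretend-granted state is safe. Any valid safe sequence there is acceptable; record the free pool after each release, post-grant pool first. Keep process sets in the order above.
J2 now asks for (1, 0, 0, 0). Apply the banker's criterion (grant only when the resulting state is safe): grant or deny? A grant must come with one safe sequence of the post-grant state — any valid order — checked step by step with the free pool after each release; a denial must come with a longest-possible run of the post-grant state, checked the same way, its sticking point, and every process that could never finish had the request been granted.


GRANT: granting preserves safety; a valid post-grant sequence is J9, J3, J4, J6, J5, J7, J2.
Key observation: post-grant, (2, 0, 2, 2) remains, and an order beginning with J9 completes everyone.
Verifying the post-grant state step by step:
  pool = (2, 0, 2, 2)
  J9 needs (2, 0, 1, 0) <= (2, 0, 2, 2) -> finishes; pool += (1, 0, 3, 1) = (3, 0, 5, 3)
  J3 needs (3, 0, 4, 3) <= (3, 0, 5, 3) -> finishes; pool += (0, 2, 1, 0) = (3, 2, 6, 3)
  J4 needs (3, 1, 5, 0) <= (3, 2, 6, 3) -> finishes; pool += (3, 2, 2, 2) = (6, 4, 8, 5)
  J6 needs (4, 1, 8, 4) <= (6, 4, 8, 5) -> finishes; pool += (1, 0, 0, 1) = (7, 4, 8, 6)
  J5 needs (6, 3, 8, 1) <= (7, 4, 8, 6) -> finishes; pool += (1, 2, 0, 1) = (8, 6, 8, 7)
  J7 needs (0, 0, 7, 6) <= (8, 6, 8, 7) -> finishes; pool += (2, 0, 2, 0) = (10, 6, 10, 7)
  J2 needs (0, 5, 10, 7) <= (10, 6, 10, 7) -> finishes; pool += (1, 0, 1, 0) = (11, 6, 11, 7)


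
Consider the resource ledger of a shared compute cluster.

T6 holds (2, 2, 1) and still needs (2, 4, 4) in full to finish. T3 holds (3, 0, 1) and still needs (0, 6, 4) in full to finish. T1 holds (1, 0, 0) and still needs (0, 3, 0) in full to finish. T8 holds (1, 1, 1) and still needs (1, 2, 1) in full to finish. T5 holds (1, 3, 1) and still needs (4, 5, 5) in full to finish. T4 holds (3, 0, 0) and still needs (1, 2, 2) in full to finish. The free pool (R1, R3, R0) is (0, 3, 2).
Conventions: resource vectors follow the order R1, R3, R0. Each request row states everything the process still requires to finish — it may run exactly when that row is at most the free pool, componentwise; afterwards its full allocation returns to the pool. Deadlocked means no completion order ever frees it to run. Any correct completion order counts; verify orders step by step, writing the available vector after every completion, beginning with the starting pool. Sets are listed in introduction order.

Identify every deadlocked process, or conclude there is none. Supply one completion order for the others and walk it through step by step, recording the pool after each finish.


Deadlocked set: T6, T3 and T5.
Key observation: even finishing T1, T4, T8 leaves just (5, 4, 3) free — too little R0 for any of the remaining processes.
One completion order for the rest: T1, T4, T8. Step-by-step check:
  pool = (0, 3, 2)
  T1: need (0, 3, 0) fits (0, 3, 2); releases (1, 0, 0), pool now (1, 3, 2)
  T4: need (1, 2, 2) fits (1, 3, 2); releases (3, 0, 0), pool now (4, 3, 2)
  T8: need (1, 2, 1) fits (4, 3, 2); releases (1, 1, 1), pool now (5, 4, 3)
The blocked processes can never fit:
  T6 cannot run: need (2, 4, 4) vs free (5, 4, 3) (insufficient R0)
  T3 cannot run: need (0, 6, 4) vs free (5, 4, 3) (insufficient R3 and R0)
  T5 cannot run: need (4, 5, 5) vs free (5, 4, 3) (insufficient R3 and R0)


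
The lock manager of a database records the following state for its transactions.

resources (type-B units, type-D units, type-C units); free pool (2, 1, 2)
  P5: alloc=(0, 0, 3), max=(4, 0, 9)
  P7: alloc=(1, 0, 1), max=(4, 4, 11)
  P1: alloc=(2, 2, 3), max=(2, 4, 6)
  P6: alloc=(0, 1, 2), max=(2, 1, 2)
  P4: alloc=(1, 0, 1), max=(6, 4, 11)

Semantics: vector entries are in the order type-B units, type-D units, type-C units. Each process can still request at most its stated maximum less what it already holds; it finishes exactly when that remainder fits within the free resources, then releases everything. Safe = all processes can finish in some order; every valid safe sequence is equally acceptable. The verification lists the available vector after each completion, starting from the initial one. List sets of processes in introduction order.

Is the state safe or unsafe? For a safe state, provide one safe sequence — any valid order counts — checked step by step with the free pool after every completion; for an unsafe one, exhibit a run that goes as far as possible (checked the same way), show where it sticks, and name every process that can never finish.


SAFE. One safe sequence: P6, P1, P5, P7, P4.
Key observation: the order's first zero-slack moment is P6 ((2, 0, 0) needed, (2, 1, 2) free — a requested resource with nothing to spare).
Check, step by step:
  pool = (2, 1, 2)
  P6 needs (2, 0, 0) <= (2, 1, 2) -> finishes; pool += (0, 1, 2) = (2, 2, 4)
  P1 needs (0, 2, 3) <= (2, 2, 4) -> finishes; pool += (2, 2, 3) = (4, 4, 7)
  P5 needs (4, 0, 6) <= (4, 4, 7) -> finishes; pool += (0, 0, 3) = (4, 4, 10)
  P7 needs (3, 4, 10) <= (4, 4, 10) -> finishes; pool += (1, 0, 1) = (5, 4, 11)
  P4 needs (5, 4, 10) <= (5, 4, 11) -> finishes; pool += (1, 0, 1) = (6, 4, 12)


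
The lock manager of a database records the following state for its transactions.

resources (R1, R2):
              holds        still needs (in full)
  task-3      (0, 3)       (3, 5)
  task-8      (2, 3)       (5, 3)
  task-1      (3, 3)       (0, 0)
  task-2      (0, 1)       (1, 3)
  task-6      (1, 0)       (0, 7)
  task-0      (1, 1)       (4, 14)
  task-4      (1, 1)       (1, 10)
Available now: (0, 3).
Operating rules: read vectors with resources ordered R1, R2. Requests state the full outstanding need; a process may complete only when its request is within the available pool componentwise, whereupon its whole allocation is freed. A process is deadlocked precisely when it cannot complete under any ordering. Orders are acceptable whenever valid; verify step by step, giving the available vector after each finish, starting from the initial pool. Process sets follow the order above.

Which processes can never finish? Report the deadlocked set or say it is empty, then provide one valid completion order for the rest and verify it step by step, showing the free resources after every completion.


Nothing here is deadlocked.
Key observation: task-1 can run right away; the returned allocation unlocks the remaining processes in turn.
The rest can finish in the order task-1, task-3, task-2, task-6, task-4, task-8, task-0. Walking it through:
  pool = (0, 3)
  task-1 needs (0, 0) <= (0, 3) -> finishes; pool += (3, 3) = (3, 6)
  task-3 needs (3, 5) <= (3, 6) -> finishes; pool += (0, 3) = (3, 9)
  task-2 needs (1, 3) <= (3, 9) -> finishes; pool += (0, 1) = (3, 10)
  task-6 needs (0, 7) <= (3, 10) -> finishes; pool += (1, 0) = (4, 10)
  task-4 needs (1, 10) <= (4, 10) -> finishes; pool += (1, 1) = (5, 11)
  task-8 needs (5, 3) <= (5, 11) -> finishes; pool += (2, 3) = (7, 14)
  task-0 needs (4, 14) <= (7, 14) -> finishes; pool += (1, 1) = (8, 15)


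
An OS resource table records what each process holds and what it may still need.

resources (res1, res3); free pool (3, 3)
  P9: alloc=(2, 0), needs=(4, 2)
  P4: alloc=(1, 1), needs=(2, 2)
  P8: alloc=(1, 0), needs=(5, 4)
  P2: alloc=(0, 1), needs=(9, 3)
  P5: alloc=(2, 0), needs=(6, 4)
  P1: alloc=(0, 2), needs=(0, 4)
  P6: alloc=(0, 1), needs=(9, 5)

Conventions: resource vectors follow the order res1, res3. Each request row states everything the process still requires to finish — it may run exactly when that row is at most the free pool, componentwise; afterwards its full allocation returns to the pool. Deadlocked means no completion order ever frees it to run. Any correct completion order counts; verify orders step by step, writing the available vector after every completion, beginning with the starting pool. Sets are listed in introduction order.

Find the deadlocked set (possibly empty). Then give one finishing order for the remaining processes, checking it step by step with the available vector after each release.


No process is deadlocked.
Key observation: starting with P4, each completion frees enough for the next — no one is permanently blocked.
One completion order for the rest: P4, P1, P9, P8, P5, P2, P6. Walking it through:
  pool = (3, 3)
  run P4 (needs (2, 2), free (3, 3)); after release of (1, 1) the pool is (4, 4)
  run P1 (needs (0, 4), free (4, 4)); after release of (0, 2) the pool is (4, 6)
  run P9 (needs (4, 2), free (4, 6)); after release of (2, 0) the pool is (6, 6)
  run P8 (needs (5, 4), free (6, 6)); after release of (1, 0) the pool is (7, 6)
  run P5 (needs (6, 4), free (7, 6)); after release of (2, 0) the pool is (9, 6)
  run P2 (needs (9, 3), free (9, 6)); after release of (0, 1) the pool is (9, 7)
  run P6 (needs (9, 5), free (9, 7)); after release of (0, 1) the pool is (9, 8)


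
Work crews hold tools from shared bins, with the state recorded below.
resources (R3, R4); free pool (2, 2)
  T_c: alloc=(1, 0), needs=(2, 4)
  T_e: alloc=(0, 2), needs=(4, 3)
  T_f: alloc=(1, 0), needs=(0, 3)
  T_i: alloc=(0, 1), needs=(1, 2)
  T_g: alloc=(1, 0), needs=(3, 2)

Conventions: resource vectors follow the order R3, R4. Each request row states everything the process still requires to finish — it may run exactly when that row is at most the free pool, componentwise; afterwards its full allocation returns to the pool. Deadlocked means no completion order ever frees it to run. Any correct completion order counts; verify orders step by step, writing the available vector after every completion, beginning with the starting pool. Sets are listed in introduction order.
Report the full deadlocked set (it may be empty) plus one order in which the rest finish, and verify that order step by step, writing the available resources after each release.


No process is deadlocked.
Key observation: beginning at T_i, releases accumulate fast enough that every process eventually fits.
One completion order for the rest: T_i, T_f, T_g, T_e, T_c. Check, step by step:
  pool = (2, 2)
  run T_i (needs (1, 2), free (2, 2)); after release of (0, 1) the pool is (2, 3)
  run T_f (needs (0, 3), free (2, 3)); after release of (1, 0) the pool is (3, 3)
  run T_g (needs (3, 2), free (3, 3)); after release of (1, 0) the pool is (4, 3)
  run T_e (needs (4, 3), free (4, 3)); after release of (0, 2) the pool is (4, 5)
  run T_c (needs (2, 4), free (4, 5)); after release of (1, 0) the pool is (5, 5)


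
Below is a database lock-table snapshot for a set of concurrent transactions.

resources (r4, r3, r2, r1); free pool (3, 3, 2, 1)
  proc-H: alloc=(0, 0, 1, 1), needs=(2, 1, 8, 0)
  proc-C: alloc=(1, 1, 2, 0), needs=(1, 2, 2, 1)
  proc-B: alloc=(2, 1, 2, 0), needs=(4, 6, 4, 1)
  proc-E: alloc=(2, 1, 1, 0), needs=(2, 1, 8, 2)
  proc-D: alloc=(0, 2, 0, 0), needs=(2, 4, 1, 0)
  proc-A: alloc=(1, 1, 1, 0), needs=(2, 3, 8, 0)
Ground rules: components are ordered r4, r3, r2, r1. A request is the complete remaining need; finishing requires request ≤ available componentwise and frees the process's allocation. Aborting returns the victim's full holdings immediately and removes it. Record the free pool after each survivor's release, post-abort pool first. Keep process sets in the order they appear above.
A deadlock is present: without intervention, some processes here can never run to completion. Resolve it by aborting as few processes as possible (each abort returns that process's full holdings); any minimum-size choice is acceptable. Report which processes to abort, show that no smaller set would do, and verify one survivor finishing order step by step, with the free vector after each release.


Minimum abort set: proc-H and proc-A.
Key observation: no ordering could ever have run proc-E before the abort of proc-H and proc-A; with (1, 1, 2, 1) back in the pool it fits at step 4.
Minimality, checking each single-abort alternative: proc-H alone leaves proc-E blocked (short on r2); proc-C alone leaves proc-H blocked (short on r2); proc-B alone leaves proc-H blocked (short on r2); proc-E alone leaves proc-H blocked (short on r2); proc-D alone leaves proc-H blocked (short on r2); proc-A alone leaves proc-H blocked (short on r2).
The survivors complete as proc-D, proc-B, proc-C, proc-E. Walking it through (starting from the post-abort pool):
  pool = (4, 4, 4, 2)
  run proc-D (needs (2, 4, 1, 0), free (4, 4, 4, 2)); after release of (0, 2, 0, 0) the pool is (4, 6, 4, 2)
  run proc-B (needs (4, 6, 4, 1), free (4, 6, 4, 2)); after release of (2, 1, 2, 0) the pool is (6, 7, 6, 2)
  run proc-C (needs (1, 2, 2, 1), free (6, 7, 6, 2)); after release of (1, 1, 2, 0) the pool is (7, 8, 8, 2)
  run proc-E (needs (2, 1, 8, 2), free (7, 8, 8, 2)); after release of (2, 1, 1, 0) the pool is (9, 9, 9, 2)


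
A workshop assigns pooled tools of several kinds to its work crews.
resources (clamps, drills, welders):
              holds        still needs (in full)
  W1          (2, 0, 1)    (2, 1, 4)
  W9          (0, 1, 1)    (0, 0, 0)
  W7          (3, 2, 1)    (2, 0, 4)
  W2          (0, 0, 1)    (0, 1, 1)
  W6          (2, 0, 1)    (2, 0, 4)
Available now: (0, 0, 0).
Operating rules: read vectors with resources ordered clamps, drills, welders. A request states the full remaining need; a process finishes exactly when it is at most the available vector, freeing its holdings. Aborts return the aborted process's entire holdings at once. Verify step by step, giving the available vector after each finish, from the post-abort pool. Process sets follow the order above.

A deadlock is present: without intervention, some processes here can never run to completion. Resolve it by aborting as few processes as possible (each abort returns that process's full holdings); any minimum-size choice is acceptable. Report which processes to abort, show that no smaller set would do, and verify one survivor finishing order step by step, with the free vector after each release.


The answer: abort W1 and W6.
Key observation: before aborting W1 and W6, W7 was permanently blocked — no order could ever run it; afterwards it completes at step 3.
Minimality, checking each single-abort alternative: W1 alone leaves W7 blocked (short on welders); W9 alone leaves W1 blocked (short on clamps and welders); W7 alone leaves W1 blocked (short on welders); W2 alone leaves W1 blocked (short on clamps and welders); W6 alone leaves W1 blocked (short on welders).
The survivors complete as W9, W2, W7. Verifying each step (starting from the post-abort pool):
  pool = (4, 0, 2)
  W9: need (0, 0, 0) fits (4, 0, 2); releases (0, 1, 1), pool now (4, 1, 3)
  W2: need (0, 1, 1) fits (4, 1, 3); releases (0, 0, 1), pool now (4, 1, 4)
  W7: need (2, 0, 4) fits (4, 1, 4); releases (3, 2, 1), pool now (7, 3, 5)


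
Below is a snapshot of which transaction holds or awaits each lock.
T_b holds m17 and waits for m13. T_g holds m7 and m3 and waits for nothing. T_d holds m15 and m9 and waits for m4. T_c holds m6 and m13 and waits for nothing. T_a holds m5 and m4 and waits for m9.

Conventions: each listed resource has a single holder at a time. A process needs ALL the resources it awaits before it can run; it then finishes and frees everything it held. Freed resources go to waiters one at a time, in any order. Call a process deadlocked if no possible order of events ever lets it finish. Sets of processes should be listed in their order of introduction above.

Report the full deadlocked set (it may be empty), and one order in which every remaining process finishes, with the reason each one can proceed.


Deadlocked: T_d and T_a.
Key observation: the wait chain closes on itself along T_d -> T_a -> T_d; no other process is dragged down with it.
One completion order for the rest: T_g, T_c, T_b.
Walking it through:
  T_g waits on nothing -> runs at once and releases m7 and m3
  T_c waits on nothing -> runs at once and releases m6 and m13
  run T_b (all its waits — m13 — are resolved); releases m17


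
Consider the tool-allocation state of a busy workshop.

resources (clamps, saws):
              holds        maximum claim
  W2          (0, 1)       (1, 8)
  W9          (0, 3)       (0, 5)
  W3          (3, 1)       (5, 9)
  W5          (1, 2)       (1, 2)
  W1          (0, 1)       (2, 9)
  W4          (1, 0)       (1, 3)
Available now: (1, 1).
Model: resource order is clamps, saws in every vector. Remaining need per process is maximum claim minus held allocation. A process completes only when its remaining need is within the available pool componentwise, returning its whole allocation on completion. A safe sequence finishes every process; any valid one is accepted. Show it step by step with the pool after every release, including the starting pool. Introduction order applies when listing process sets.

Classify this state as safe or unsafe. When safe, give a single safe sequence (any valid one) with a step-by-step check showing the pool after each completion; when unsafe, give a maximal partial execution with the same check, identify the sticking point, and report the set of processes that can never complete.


UNSAFE.
Key observation: no order helps: past W5, W4, W9, the free pool tops out at (3, 6), below what each blocked process needs in saws.
A maximal execution: W5, W4, W9 — then nothing else fits. Verifying each step:
  pool = (1, 1)
  run W5 (needs (0, 0), free (1, 1)); after release of (1, 2) the pool is (2, 3)
  run W4 (needs (0, 3), free (2, 3)); after release of (1, 0) the pool is (3, 3)
  run W9 (needs (0, 2), free (3, 3)); after release of (0, 3) the pool is (3, 6)
  W2 still needs (1, 7) but only (3, 6) is free — short on saws
  W3 still needs (2, 8) but only (3, 6) is free — short on saws
  W1 still needs (2, 8) but only (3, 6) is free — short on saws
Permanently blocked: W2, W3 and W1.


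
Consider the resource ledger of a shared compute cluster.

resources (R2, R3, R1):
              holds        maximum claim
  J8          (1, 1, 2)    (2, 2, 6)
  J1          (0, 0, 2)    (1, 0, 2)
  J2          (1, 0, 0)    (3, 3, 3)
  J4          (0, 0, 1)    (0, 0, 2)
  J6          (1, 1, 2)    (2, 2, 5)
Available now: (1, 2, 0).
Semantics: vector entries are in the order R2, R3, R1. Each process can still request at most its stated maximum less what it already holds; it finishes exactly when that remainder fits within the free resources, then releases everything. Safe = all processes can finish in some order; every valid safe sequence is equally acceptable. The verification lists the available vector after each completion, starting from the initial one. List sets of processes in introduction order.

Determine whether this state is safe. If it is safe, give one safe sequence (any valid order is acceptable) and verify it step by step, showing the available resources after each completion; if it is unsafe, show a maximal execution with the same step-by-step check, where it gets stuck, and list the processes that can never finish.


SAFE, for example via the order J1, J4, J6, J8, J2.
Key observation: reading the order forward, J1 is the first process whose need (1, 0, 0) meets the free pool (1, 2, 0) exactly on a resource it requests.
Walking it through:
  pool = (1, 2, 0)
  run J1 (needs (1, 0, 0), free (1, 2, 0)); after release of (0, 0, 2) the pool is (1, 2, 2)
  run J4 (needs (0, 0, 1), free (1, 2, 2)); after release of (0, 0, 1) the pool is (1, 2, 3)
  run J6 (needs (1, 1, 3), free (1, 2, 3)); after release of (1, 1, 2) the pool is (2, 3, 5)
  run J8 (needs (1, 1, 4), free (2, 3, 5)); after release of (1, 1, 2) the pool is (3, 4, 7)
  run J2 (needs (2, 3, 3), free (3, 4, 7)); after release of (1, 0, 0) the pool is (4, 4, 7)


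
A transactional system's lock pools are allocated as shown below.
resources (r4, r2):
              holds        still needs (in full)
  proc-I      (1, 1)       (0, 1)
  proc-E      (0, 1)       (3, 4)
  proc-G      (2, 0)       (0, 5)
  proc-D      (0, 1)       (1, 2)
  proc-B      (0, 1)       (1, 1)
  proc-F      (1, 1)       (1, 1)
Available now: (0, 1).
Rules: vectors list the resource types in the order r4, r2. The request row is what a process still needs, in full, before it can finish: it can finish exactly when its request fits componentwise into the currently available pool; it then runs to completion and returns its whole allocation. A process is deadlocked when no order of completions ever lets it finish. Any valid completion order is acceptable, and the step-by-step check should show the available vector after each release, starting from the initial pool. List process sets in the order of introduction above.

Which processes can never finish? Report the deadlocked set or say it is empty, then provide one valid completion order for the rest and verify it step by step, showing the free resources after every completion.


No process is deadlocked.
Key observation: proc-I can run right away; the returned allocation unlocks the remaining processes in turn.
One completion order for the rest: proc-I, proc-B, proc-D, proc-F, proc-G, proc-E. Walking it through:
  pool = (0, 1)
  run proc-I (needs (0, 1), free (0, 1)); after release of (1, 1) the pool is (1, 2)
  run proc-B (needs (1, 1), free (1, 2)); after release of (0, 1) the pool is (1, 3)
  run proc-D (needs (1, 2), free (1, 3)); after release of (0, 1) the pool is (1, 4)
  run proc-F (needs (1, 1), free (1, 4)); after release of (1, 1) the pool is (2, 5)
  run proc-G (needs (0, 5), free (2, 5)); after release of (2, 0) the pool is (4, 5)
  run proc-E (needs (3, 4), free (4, 5)); after release of (0, 1) the pool is (4, 6)


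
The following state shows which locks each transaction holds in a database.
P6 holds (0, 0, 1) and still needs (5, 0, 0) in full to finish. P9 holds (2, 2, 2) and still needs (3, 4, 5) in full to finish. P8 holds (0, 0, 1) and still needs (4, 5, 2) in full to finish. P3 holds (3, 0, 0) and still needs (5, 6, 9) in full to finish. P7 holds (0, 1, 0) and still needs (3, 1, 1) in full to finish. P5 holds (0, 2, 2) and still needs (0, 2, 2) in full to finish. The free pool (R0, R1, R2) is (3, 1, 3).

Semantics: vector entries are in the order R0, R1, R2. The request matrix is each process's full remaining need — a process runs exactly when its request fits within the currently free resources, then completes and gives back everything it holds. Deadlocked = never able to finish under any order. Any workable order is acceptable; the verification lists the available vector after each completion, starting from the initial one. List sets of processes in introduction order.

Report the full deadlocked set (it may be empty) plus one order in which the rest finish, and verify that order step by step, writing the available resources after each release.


The deadlocked set is empty.
Key observation: starting with P7, each completion frees enough for the next — no one is permanently blocked.
The rest can finish in the order P7, P5, P9, P8, P6, P3. Verifying each step:
  pool = (3, 1, 3)
  run P7 (needs (3, 1, 1), free (3, 1, 3)); after release of (0, 1, 0) the pool is (3, 2, 3)
  run P5 (needs (0, 2, 2), free (3, 2, 3)); after release of (0, 2, 2) the pool is (3, 4, 5)
  run P9 (needs (3, 4, 5), free (3, 4, 5)); after release of (2, 2, 2) the pool is (5, 6, 7)
  run P8 (needs (4, 5, 2), free (5, 6, 7)); after release of (0, 0, 1) the pool is (5, 6, 8)
  run P6 (needs (5, 0, 0), free (5, 6, 8)); after release of (0, 0, 1) the pool is (5, 6, 9)
  run P3 (needs (5, 6, 9), free (5, 6, 9)); after release of (3, 0, 0) the pool is (8, 6, 9)
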